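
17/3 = 5.67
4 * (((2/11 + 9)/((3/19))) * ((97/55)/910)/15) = 372286/12387375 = 0.03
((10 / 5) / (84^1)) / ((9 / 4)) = 2 / 189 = 0.01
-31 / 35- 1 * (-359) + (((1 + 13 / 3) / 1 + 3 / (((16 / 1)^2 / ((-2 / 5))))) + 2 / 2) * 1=4898113 / 13440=364.44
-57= -57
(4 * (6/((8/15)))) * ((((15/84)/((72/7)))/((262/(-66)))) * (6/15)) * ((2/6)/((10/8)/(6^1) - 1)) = 165/4978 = 0.03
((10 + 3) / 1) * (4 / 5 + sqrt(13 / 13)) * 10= 234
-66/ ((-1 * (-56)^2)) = 33/ 1568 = 0.02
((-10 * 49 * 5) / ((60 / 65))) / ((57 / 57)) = -15925 / 6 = -2654.17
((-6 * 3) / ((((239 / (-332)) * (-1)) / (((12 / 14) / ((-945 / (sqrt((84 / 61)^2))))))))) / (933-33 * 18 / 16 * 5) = 42496 / 1016958145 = 0.00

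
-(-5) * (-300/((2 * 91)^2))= -375/8281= -0.05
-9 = -9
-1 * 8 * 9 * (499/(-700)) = 8982/175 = 51.33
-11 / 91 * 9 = -99 / 91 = -1.09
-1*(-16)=16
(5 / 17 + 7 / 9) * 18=328 / 17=19.29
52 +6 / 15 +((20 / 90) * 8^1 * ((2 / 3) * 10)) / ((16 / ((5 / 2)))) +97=151.25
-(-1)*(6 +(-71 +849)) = 784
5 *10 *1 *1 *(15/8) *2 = 375/2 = 187.50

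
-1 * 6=-6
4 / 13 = 0.31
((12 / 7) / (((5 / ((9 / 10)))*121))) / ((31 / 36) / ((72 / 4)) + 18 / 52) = 454896 / 70279825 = 0.01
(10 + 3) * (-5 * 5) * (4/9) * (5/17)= -6500/153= -42.48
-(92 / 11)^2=-69.95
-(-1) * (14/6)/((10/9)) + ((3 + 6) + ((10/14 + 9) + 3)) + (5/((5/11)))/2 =1026/35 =29.31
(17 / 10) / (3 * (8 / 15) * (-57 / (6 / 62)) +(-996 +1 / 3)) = -51 / 58142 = -0.00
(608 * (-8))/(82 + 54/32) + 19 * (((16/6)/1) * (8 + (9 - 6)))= 2005336/4017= 499.21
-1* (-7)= 7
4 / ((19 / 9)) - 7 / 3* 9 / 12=11 / 76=0.14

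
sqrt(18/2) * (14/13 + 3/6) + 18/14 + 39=8193/182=45.02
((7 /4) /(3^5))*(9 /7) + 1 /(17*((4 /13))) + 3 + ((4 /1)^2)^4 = 30082493 /459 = 65539.20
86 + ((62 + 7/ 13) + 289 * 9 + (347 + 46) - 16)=40645/ 13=3126.54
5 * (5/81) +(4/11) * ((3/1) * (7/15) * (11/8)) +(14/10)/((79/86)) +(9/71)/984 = 2.53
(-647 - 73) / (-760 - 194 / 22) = 2640 / 2819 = 0.94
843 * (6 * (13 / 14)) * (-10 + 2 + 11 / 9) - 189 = -224156 / 7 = -32022.29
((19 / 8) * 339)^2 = 648226.27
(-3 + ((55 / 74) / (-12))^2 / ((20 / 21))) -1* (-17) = 14723723 / 1051392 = 14.00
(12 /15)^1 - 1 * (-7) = 39 /5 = 7.80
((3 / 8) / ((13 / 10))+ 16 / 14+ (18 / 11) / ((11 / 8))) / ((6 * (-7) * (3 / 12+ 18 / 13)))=-115457 / 3023790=-0.04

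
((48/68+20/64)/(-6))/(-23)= 277/37536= 0.01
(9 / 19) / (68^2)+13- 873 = -75556151 / 87856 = -860.00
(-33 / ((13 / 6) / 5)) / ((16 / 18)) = -85.67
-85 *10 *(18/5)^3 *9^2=-16061328/5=-3212265.60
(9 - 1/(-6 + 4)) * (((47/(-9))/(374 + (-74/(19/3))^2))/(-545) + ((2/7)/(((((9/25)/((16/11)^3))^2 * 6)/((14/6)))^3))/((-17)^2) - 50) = -259.47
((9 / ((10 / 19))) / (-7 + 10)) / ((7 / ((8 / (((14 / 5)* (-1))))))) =-114 / 49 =-2.33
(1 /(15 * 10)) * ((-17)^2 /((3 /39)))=3757 /150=25.05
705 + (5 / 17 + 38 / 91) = 1091736 / 1547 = 705.71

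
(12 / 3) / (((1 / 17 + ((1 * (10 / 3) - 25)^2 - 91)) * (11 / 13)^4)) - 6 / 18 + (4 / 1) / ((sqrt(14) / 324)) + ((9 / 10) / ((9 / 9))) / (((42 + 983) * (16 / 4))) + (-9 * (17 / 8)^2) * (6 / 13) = -103415192902418671 / 5423008186596000 + 648 * sqrt(14) / 7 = 327.30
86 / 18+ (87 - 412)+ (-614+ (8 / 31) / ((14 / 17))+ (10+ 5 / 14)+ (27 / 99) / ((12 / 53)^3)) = -1237496027 / 1374912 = -900.05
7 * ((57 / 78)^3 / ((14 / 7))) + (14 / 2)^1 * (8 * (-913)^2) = 1640890627341 / 35152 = 46679865.37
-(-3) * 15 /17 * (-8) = -360 /17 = -21.18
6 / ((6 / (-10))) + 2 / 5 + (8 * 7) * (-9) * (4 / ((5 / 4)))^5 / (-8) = 66030288 / 3125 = 21129.69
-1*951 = -951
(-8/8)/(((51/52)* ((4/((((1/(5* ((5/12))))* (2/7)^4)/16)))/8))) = -0.00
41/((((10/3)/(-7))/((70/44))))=-6027/44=-136.98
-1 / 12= -0.08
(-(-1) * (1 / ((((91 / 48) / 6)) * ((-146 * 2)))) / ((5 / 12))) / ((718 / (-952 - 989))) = 838512 / 11924185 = 0.07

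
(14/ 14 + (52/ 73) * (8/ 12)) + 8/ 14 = 3137/ 1533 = 2.05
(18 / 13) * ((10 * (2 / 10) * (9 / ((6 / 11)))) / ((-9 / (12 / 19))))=-792 / 247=-3.21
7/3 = 2.33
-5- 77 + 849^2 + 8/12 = 2162159/3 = 720719.67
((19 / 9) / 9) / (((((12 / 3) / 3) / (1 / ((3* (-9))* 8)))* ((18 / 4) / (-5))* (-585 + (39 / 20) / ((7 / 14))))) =-475 / 305007768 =-0.00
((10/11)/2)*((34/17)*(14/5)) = 28/11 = 2.55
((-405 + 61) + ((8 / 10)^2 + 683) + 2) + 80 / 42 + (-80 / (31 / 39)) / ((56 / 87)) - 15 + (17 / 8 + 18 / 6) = 23085803 / 130200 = 177.31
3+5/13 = 44/13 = 3.38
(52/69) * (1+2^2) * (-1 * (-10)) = 37.68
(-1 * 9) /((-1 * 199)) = 0.05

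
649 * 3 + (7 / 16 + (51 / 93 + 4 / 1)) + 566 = 1248921 / 496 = 2517.99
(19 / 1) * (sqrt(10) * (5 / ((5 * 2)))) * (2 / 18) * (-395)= -7505 * sqrt(10) / 18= -1318.49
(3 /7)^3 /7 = 27 /2401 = 0.01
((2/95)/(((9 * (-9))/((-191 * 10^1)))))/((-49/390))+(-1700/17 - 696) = -20108372/25137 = -799.95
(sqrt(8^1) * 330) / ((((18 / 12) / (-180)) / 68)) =-5385600 * sqrt(2) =-7616388.56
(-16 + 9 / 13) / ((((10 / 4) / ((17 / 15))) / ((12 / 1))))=-27064 / 325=-83.27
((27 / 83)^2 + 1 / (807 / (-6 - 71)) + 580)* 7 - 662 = 18891324304 / 5559423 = 3398.07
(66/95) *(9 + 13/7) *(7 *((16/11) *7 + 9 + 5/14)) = 1031.66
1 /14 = 0.07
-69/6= -23/2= -11.50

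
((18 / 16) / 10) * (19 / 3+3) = 21 / 20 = 1.05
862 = 862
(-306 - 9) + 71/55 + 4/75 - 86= -329716/825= -399.66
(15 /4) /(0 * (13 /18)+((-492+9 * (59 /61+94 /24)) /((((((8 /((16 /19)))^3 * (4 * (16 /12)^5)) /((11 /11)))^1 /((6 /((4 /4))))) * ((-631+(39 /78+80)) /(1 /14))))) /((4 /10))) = 550331919872 /8855163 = 62148.14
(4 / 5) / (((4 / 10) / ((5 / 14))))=5 / 7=0.71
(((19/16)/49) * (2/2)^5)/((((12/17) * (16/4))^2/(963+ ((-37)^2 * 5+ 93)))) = 43384391/1806336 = 24.02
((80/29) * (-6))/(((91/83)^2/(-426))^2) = -4134022205662080/1988673869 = -2078783.39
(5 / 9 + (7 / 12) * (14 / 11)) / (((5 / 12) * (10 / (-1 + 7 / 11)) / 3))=-1028 / 3025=-0.34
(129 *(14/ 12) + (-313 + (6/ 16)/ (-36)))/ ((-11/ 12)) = 15601/ 88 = 177.28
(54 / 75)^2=324 / 625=0.52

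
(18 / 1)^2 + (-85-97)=142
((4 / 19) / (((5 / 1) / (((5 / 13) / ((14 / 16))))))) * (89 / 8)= 356 / 1729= 0.21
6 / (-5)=-6 / 5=-1.20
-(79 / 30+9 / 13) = -1297 / 390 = -3.33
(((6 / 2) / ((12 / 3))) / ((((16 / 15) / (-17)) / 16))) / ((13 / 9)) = -6885 / 52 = -132.40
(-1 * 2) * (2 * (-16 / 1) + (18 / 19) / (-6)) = 64.32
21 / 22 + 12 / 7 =411 / 154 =2.67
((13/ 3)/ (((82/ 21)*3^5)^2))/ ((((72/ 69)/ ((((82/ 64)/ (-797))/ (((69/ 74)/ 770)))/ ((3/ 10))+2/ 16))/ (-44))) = 39768025297/ 45568115189568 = 0.00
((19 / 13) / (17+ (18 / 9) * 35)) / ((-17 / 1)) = -19 / 19227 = -0.00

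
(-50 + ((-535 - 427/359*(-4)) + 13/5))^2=1075095249424/3222025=333670.67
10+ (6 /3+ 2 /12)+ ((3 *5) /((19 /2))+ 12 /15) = 8291 /570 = 14.55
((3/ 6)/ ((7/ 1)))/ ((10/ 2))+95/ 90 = 337/ 315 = 1.07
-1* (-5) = 5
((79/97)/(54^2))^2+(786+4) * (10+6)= 1011266409352801/80005253904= 12640.00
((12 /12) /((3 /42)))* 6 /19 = 84 /19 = 4.42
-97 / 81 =-1.20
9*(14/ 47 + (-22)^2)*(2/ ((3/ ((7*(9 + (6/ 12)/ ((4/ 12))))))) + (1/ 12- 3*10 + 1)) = 87536.84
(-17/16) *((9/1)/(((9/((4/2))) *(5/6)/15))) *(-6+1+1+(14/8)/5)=11169/80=139.61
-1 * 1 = -1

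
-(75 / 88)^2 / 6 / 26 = -1875 / 402688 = -0.00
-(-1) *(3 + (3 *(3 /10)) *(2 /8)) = 129 /40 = 3.22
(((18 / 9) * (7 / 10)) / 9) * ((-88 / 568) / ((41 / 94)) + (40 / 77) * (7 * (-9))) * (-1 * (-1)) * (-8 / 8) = 7415338 / 1440945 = 5.15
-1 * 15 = -15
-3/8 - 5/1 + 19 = 109/8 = 13.62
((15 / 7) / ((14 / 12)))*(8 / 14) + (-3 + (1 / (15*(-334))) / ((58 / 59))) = -194418257 / 99668940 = -1.95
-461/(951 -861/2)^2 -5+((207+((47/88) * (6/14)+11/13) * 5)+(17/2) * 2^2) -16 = 225.37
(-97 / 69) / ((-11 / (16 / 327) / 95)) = 0.59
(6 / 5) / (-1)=-6 / 5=-1.20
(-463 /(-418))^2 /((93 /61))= 13076509 /16249332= 0.80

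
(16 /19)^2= 256 /361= 0.71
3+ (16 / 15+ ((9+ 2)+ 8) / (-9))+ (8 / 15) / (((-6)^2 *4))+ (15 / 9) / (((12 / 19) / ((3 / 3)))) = 2483 / 540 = 4.60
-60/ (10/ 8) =-48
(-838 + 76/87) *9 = -218490/29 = -7534.14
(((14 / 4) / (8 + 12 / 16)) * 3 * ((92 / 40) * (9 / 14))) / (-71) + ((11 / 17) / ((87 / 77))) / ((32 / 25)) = 248404031 / 588050400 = 0.42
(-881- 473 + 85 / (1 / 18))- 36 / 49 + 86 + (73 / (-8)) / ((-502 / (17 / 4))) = 205712137 / 787136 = 261.34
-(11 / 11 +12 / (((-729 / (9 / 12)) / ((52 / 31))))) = -2459 / 2511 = -0.98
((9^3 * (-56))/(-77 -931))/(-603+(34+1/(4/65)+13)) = -162/2159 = -0.08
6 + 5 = 11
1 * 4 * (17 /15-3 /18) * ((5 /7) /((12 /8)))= 1.84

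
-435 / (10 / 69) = -6003 / 2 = -3001.50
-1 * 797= -797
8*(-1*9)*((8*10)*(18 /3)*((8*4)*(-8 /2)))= 4423680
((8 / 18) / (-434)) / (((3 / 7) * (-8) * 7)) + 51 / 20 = 149407 / 58590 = 2.55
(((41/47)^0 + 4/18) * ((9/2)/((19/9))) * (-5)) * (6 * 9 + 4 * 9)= -22275/19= -1172.37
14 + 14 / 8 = 63 / 4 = 15.75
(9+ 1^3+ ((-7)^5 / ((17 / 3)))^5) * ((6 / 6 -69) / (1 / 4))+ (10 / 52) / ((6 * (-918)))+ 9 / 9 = 43923366058367444468223574643 / 703580904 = 62428308967247701862.33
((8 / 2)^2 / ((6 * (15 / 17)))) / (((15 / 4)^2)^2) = 34816 / 2278125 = 0.02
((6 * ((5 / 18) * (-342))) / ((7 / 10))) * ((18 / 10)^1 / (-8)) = 2565 / 14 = 183.21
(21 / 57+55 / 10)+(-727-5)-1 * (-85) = -24363 / 38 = -641.13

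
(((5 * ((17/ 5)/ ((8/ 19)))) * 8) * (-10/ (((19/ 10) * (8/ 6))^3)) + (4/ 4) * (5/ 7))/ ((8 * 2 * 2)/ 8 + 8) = -2000905/ 121296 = -16.50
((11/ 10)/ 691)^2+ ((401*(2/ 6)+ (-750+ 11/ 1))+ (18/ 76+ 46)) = -1521660317953/ 2721641700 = -559.10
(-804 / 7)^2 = 13192.16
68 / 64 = 17 / 16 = 1.06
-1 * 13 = -13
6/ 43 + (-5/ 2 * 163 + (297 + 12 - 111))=-18005/ 86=-209.36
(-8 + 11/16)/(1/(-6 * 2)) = 351/4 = 87.75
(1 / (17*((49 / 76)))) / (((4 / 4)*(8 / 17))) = 19 / 98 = 0.19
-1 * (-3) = 3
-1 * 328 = -328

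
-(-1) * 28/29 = 0.97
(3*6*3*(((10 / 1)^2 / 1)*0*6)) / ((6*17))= 0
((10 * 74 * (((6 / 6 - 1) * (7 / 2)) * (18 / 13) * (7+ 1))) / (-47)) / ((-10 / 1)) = 0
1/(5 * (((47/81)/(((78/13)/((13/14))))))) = 6804/3055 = 2.23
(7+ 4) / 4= 2.75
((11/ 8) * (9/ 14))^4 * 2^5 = 96059601/ 4917248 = 19.54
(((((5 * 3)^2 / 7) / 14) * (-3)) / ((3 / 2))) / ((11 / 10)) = -2250 / 539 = -4.17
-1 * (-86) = 86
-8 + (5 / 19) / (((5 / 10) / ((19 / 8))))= -27 / 4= -6.75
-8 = -8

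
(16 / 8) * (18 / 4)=9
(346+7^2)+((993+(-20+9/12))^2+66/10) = 75887253/80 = 948590.66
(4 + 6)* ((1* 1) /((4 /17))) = 42.50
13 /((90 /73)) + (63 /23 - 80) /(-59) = 11.85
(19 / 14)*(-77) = -209 / 2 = -104.50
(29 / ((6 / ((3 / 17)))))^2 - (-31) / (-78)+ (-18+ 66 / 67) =-50398733 / 3020628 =-16.68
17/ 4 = 4.25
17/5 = 3.40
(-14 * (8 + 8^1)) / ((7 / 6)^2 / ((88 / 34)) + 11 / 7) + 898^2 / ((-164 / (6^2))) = -168878157372 / 953455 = -177122.32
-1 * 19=-19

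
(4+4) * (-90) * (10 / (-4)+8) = -3960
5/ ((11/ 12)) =60/ 11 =5.45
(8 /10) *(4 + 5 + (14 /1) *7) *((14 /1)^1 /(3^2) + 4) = 4280 /9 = 475.56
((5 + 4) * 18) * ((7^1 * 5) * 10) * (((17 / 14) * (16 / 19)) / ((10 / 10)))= 1101600 / 19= 57978.95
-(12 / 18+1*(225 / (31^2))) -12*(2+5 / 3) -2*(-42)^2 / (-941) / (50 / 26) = -2913061813 / 67822575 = -42.95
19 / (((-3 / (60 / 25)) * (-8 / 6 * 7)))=57 / 35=1.63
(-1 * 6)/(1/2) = -12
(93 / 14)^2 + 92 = 26681 / 196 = 136.13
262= 262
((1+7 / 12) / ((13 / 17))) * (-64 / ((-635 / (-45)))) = -15504 / 1651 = -9.39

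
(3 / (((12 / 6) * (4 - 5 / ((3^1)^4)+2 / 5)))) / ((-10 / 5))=-0.17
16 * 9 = 144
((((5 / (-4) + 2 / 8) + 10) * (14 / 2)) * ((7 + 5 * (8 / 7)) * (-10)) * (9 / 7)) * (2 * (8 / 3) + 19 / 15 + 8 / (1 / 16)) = -9703314 / 7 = -1386187.71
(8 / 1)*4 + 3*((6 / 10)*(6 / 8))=667 / 20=33.35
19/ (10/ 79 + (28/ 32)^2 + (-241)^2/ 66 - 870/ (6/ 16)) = -3170112/ 240109729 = -0.01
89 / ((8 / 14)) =623 / 4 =155.75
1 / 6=0.17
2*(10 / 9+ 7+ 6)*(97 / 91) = 24638 / 819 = 30.08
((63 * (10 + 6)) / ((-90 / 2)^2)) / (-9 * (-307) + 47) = 56 / 316125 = 0.00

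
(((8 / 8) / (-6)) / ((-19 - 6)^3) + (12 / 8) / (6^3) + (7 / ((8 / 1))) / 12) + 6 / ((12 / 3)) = 7109423 / 4500000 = 1.58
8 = 8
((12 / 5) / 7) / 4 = 3 / 35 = 0.09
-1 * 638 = -638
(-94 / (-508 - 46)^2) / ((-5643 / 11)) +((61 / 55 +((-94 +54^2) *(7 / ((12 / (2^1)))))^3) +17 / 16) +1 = 1236149428968426099527 / 34638539760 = 35687111452.54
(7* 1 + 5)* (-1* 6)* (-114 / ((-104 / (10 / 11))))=-10260 / 143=-71.75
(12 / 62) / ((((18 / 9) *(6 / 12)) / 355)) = 2130 / 31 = 68.71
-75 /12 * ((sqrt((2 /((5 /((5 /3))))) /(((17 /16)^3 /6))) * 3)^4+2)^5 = -30712865371781197010693552060970063724540760902291400 /8193465725814765556554001028792218849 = -3748458393499544.69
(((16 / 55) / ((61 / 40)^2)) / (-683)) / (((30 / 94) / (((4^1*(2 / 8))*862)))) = -41486336 / 83867619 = -0.49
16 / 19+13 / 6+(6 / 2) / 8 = 1543 / 456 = 3.38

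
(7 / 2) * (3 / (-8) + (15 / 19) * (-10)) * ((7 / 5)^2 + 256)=-56744751 / 7600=-7466.41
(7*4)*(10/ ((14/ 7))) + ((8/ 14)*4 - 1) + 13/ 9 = 142.73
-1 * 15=-15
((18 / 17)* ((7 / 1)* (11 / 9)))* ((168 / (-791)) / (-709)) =3696 / 1361989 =0.00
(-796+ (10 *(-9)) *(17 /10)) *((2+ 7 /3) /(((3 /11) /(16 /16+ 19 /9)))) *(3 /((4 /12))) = -3799796 /9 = -422199.56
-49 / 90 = -0.54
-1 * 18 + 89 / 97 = -1657 / 97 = -17.08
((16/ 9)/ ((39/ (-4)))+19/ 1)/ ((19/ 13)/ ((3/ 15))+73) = 6605/ 28188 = 0.23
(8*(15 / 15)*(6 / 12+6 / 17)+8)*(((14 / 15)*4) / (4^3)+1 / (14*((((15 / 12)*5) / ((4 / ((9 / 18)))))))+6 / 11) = 10.31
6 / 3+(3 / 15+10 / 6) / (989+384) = 2.00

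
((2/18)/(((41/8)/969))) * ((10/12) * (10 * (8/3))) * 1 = 516800/1107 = 466.85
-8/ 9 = -0.89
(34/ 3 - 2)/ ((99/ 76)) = 2128/ 297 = 7.16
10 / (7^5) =10 / 16807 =0.00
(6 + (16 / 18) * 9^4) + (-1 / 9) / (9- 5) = 210167 / 36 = 5837.97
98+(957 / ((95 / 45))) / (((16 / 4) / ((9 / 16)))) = 161.75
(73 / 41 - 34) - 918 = -38959 / 41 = -950.22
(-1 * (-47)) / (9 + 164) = 47 / 173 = 0.27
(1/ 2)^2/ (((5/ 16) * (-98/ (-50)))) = 20/ 49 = 0.41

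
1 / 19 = 0.05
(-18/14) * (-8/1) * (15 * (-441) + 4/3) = -476184/7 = -68026.29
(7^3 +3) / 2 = 173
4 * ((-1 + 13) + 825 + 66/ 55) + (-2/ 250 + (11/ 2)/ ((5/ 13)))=841773/ 250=3367.09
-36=-36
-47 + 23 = -24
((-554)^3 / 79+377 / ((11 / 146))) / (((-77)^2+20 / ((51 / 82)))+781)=-47582943543 / 149402825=-318.49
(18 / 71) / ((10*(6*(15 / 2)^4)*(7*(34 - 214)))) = -2 / 1887046875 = -0.00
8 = 8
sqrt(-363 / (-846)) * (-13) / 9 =-143 * sqrt(282) / 2538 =-0.95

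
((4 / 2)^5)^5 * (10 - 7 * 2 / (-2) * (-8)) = -1543503872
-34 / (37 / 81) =-2754 / 37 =-74.43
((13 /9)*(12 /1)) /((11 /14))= 728 /33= 22.06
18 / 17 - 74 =-1240 / 17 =-72.94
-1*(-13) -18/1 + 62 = 57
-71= -71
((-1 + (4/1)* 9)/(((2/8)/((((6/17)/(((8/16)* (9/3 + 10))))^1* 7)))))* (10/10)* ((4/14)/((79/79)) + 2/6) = 560/17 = 32.94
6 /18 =1 /3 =0.33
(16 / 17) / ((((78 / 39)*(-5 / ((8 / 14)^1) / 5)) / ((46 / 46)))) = -32 / 119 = -0.27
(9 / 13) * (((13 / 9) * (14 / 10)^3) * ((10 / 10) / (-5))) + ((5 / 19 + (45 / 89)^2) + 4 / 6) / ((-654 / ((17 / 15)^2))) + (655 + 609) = 1049259283347572 / 830472294375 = 1263.45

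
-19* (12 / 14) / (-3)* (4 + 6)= 380 / 7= 54.29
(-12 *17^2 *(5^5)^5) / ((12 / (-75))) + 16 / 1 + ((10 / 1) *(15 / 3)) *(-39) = 6459653377532958982441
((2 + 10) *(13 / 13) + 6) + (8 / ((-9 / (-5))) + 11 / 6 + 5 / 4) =919 / 36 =25.53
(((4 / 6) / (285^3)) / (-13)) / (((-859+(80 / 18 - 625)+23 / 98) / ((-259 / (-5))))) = 50764 / 654421635489375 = 0.00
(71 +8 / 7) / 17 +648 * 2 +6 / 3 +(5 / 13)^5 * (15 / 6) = 115078184037 / 88367734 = 1302.26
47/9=5.22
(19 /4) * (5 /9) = 95 /36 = 2.64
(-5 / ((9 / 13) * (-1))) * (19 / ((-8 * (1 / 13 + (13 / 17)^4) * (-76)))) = 70575245 / 130986432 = 0.54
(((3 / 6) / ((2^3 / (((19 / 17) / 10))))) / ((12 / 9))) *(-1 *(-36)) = 513 / 2720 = 0.19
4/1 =4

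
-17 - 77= -94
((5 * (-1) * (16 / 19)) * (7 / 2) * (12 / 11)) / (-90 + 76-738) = 210 / 9823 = 0.02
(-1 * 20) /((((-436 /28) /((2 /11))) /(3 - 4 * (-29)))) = 33320 /1199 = 27.79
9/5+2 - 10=-31/5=-6.20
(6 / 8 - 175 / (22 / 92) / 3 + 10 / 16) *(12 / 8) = -64037 / 176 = -363.85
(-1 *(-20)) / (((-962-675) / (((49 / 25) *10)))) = -392 / 1637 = -0.24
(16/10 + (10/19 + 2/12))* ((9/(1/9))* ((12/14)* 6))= 635202/665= 955.19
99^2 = 9801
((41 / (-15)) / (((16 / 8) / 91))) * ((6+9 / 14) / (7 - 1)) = -16523 / 120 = -137.69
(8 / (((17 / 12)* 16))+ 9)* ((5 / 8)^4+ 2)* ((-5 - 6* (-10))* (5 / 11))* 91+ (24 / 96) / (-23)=73354557067 / 1601536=45802.63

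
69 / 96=23 / 32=0.72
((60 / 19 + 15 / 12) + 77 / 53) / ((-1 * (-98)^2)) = -23607 / 38684912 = -0.00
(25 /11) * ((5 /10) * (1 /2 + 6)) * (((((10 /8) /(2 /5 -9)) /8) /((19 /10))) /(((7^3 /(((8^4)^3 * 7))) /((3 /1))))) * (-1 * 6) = 785173708800000 /440363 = 1783014714.68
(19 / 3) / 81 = 19 / 243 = 0.08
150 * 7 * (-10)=-10500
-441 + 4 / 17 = -7493 / 17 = -440.76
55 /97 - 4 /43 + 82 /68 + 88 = 12717861 /141814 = 89.68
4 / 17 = 0.24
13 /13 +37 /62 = 99 /62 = 1.60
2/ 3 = 0.67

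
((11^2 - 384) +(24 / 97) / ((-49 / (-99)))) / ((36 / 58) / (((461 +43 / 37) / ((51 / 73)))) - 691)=2509237442450 / 6605257232539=0.38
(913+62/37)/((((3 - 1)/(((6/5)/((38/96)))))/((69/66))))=56044008/38665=1449.48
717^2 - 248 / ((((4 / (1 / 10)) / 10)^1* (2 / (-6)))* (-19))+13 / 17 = 166047832 / 323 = 514079.98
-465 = -465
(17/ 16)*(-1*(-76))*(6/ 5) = 969/ 10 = 96.90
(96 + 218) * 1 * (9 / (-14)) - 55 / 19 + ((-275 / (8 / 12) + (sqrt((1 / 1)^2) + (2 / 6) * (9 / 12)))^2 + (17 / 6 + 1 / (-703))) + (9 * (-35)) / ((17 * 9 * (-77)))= 7461553998121 / 44170896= 168924.67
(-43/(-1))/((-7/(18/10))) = -387/35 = -11.06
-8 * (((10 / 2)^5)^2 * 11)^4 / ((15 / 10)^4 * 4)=-4261091817170381546020507812500000 / 81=-52606071816918290691611210000000.00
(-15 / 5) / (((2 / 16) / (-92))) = 2208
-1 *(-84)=84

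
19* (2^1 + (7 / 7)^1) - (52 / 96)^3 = 785771 / 13824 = 56.84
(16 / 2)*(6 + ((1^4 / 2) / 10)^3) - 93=-44999 / 1000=-45.00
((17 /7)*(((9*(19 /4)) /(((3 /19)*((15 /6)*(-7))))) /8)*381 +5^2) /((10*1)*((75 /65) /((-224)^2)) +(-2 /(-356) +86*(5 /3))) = -768239595552 /62410200605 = -12.31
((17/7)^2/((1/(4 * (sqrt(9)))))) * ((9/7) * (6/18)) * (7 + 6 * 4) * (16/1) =5160384/343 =15044.85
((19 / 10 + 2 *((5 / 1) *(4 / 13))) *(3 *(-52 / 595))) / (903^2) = -1294 / 808613925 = -0.00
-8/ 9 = -0.89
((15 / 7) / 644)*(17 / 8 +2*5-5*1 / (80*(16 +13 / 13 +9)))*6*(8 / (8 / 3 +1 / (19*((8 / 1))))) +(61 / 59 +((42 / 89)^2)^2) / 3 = 215283674883733100 / 198337240676680833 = 1.09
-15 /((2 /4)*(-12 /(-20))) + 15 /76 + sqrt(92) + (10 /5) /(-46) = -87131 /1748 + 2*sqrt(23) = -40.25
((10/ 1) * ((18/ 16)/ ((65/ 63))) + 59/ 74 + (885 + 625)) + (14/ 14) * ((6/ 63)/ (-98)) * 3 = 1004217355/ 659932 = 1521.70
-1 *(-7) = 7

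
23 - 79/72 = 1577/72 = 21.90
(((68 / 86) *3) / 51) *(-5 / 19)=-10 / 817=-0.01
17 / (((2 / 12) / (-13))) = -1326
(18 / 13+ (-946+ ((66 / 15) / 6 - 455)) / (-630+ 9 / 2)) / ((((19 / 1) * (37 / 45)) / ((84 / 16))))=3093559 / 2540642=1.22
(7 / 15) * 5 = 7 / 3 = 2.33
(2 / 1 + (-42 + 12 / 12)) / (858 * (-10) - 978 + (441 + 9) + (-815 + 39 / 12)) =156 / 39679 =0.00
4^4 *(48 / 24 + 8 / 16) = 640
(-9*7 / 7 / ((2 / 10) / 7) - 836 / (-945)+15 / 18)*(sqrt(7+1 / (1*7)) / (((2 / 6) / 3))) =-592103*sqrt(14) / 294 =-7535.53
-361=-361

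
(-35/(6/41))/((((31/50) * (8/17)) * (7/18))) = -261375/124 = -2107.86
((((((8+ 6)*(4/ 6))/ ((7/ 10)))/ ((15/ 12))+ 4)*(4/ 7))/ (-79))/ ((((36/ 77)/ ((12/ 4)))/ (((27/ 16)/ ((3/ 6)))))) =-363/ 158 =-2.30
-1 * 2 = -2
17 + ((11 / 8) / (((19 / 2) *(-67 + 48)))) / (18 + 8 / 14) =3191163 / 187720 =17.00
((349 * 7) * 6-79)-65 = 14514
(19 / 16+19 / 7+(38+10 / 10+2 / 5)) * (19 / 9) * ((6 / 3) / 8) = 153577 / 6720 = 22.85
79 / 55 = 1.44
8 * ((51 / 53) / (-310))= -204 / 8215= -0.02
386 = 386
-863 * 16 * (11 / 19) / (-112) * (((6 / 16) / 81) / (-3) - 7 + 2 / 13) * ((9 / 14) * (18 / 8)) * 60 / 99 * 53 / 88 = -13192271075 / 51123072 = -258.05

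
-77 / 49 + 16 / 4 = 17 / 7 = 2.43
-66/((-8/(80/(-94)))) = -7.02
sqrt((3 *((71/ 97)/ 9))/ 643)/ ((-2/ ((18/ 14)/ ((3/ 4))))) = -2 *sqrt(13285023)/ 436597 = -0.02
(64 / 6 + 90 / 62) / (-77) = -161 / 1023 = -0.16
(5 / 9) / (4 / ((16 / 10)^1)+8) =10 / 189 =0.05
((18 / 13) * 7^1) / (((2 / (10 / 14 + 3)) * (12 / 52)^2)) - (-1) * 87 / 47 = 15973 / 47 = 339.85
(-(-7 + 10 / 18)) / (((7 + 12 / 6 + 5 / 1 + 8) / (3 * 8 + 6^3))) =2320 / 33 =70.30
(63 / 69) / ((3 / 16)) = 112 / 23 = 4.87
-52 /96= -13 /24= -0.54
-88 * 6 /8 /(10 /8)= -264 /5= -52.80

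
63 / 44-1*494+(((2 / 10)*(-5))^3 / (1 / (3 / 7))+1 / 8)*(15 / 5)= -303983 / 616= -493.48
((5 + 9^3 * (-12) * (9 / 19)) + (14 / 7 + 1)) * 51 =-4007580 / 19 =-210925.26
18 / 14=9 / 7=1.29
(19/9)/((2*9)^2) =19/2916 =0.01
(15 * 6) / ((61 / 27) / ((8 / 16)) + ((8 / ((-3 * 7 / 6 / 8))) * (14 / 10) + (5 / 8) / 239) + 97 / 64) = -185846400 / 40397311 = -4.60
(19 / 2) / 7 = 19 / 14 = 1.36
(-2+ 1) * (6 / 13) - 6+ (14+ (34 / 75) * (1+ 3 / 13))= 7894 / 975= 8.10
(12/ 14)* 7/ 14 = 3/ 7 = 0.43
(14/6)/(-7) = -1/3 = -0.33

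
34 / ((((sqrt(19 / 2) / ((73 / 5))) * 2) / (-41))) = -50881 * sqrt(38) / 95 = -3301.60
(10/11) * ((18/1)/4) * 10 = 450/11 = 40.91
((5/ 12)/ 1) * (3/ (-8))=-5/ 32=-0.16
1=1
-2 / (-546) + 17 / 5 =3.40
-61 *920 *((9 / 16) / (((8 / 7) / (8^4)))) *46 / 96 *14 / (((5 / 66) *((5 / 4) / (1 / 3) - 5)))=40073451264 / 5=8014690252.80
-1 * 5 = -5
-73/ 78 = -0.94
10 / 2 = 5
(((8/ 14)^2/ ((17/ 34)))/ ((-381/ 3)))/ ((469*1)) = -32/ 2918587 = -0.00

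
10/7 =1.43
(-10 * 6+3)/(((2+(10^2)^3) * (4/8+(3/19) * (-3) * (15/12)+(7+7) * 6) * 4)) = -361/2125670918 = -0.00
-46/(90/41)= -943/45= -20.96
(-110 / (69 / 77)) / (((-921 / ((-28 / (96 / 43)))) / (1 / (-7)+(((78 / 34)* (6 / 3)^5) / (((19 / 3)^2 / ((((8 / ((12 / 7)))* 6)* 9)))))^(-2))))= 29773286022282385 / 124683549724311552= 0.24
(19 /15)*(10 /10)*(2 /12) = 19 /90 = 0.21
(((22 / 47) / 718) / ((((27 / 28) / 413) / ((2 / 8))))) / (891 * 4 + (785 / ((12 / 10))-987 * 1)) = 63602 / 2944051659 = 0.00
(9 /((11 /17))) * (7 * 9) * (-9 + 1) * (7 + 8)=-1156680 /11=-105152.73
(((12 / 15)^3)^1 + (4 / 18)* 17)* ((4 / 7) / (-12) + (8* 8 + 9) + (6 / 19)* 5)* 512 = 3867367424 / 23625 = 163698.09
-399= -399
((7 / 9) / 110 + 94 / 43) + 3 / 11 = 104971 / 42570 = 2.47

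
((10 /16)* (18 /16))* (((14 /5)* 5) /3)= 105 /32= 3.28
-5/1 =-5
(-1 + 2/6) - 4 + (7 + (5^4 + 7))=1903/3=634.33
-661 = -661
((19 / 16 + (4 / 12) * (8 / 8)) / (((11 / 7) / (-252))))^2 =115154361 / 1936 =59480.56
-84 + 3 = -81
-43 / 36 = -1.19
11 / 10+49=501 / 10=50.10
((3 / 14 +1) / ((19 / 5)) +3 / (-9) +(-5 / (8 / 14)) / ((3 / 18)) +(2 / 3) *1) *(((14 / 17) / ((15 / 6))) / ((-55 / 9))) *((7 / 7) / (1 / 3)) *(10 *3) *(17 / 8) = 558549 / 1045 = 534.50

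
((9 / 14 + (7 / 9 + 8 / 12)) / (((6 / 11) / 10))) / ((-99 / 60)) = -13150 / 567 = -23.19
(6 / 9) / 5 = 2 / 15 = 0.13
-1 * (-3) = 3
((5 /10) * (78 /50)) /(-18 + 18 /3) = -13 /200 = -0.06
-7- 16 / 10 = -43 / 5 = -8.60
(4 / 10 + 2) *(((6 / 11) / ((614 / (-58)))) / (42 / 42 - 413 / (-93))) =-97092 / 4271905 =-0.02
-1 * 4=-4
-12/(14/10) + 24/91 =-108/13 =-8.31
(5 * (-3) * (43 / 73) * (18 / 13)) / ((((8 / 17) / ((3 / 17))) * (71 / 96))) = -417960 / 67379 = -6.20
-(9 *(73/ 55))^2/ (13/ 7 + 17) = -1007181/ 133100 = -7.57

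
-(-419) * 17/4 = 7123/4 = 1780.75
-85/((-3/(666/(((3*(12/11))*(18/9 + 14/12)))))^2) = -14080165/361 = -39003.23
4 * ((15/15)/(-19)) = -4/19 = -0.21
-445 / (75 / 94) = -8366 / 15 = -557.73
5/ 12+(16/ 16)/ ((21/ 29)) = 151/ 84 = 1.80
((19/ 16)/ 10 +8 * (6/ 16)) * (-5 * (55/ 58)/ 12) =-27445/ 22272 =-1.23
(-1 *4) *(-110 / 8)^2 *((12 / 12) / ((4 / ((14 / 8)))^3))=-1037575 / 16384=-63.33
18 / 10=9 / 5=1.80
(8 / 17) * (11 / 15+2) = 328 / 255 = 1.29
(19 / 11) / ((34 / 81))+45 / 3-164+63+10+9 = -23519 / 374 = -62.89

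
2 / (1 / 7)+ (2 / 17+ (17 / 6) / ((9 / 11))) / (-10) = 13.64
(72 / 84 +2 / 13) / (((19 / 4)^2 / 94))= 4.21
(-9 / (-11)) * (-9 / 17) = -81 / 187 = -0.43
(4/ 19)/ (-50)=-2/ 475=-0.00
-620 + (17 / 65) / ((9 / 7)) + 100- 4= -523.80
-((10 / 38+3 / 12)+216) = -16455 / 76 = -216.51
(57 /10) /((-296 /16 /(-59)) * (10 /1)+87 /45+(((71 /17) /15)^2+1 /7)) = 1.08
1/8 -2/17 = 1/136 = 0.01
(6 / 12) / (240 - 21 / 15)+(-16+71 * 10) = 1655889 / 2386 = 694.00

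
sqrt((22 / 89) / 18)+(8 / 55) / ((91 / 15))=24 / 1001+sqrt(979) / 267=0.14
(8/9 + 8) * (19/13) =1520/117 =12.99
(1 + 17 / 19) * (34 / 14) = 4.60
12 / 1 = 12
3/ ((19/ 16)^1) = 48/ 19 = 2.53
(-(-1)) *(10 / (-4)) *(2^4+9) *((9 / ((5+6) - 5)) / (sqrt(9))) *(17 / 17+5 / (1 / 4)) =-2625 / 4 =-656.25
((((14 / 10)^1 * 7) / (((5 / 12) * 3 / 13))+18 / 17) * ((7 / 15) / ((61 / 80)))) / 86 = 0.73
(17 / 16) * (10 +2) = 51 / 4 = 12.75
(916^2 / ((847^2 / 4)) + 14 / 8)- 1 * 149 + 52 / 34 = -6880582549 / 48783812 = -141.04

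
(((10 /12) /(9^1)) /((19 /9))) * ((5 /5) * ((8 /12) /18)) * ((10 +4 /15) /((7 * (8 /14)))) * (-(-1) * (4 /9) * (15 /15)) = 77 /41553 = 0.00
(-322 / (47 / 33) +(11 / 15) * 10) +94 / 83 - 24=-2827670 / 11703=-241.62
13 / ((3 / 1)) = 13 / 3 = 4.33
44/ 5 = 8.80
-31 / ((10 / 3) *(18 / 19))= -589 / 60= -9.82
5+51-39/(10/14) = 1.40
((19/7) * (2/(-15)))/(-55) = 38/5775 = 0.01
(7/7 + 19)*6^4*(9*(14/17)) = 3265920/17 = 192112.94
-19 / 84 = -0.23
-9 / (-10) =9 / 10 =0.90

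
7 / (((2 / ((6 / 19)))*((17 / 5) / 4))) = 420 / 323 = 1.30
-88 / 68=-22 / 17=-1.29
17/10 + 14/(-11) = 47/110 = 0.43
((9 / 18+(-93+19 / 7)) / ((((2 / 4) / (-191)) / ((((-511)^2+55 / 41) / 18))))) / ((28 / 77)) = 392696220796 / 287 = 1368279514.97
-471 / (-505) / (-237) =-157 / 39895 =-0.00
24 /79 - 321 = -25335 /79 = -320.70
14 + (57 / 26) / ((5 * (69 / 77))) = 43323 / 2990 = 14.49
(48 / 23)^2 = 2304 / 529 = 4.36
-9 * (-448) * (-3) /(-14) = 864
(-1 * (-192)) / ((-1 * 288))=-2 / 3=-0.67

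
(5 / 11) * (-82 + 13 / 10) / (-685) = 807 / 15070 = 0.05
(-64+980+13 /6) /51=5509 /306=18.00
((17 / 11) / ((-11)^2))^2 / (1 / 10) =2890 / 1771561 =0.00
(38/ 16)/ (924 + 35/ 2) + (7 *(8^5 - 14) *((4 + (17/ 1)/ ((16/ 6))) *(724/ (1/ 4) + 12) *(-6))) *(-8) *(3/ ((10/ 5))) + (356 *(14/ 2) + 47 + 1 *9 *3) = 3751351007882427/ 7532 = 498055099294.00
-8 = -8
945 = 945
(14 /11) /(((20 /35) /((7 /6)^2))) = 2401 /792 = 3.03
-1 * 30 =-30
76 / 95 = 4 / 5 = 0.80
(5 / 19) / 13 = 5 / 247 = 0.02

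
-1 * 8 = -8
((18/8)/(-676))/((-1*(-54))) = -1/16224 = -0.00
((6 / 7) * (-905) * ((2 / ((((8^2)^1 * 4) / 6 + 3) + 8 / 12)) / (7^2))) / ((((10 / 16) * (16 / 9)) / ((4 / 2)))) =-58644 / 47677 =-1.23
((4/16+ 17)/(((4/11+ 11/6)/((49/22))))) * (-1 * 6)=-30429/290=-104.93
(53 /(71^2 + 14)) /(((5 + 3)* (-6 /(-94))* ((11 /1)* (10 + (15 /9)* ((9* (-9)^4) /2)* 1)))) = 2491 /65681738100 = 0.00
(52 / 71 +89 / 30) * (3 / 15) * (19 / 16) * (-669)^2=22333443087 / 56800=393194.42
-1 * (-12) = 12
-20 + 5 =-15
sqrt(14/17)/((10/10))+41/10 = sqrt(238)/17+41/10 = 5.01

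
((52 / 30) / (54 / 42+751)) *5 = 91 / 7899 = 0.01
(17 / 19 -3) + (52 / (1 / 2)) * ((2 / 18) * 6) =3832 / 57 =67.23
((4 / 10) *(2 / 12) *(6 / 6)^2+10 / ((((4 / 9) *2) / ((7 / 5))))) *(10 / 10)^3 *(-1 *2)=-949 / 30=-31.63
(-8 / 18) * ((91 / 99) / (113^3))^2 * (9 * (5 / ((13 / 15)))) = -63700 / 6801736375773603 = -0.00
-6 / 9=-2 / 3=-0.67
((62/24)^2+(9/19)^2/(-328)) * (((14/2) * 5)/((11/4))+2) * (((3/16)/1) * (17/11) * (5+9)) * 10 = 228481297695/57309472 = 3986.80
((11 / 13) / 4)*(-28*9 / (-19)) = 693 / 247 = 2.81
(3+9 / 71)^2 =49284 / 5041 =9.78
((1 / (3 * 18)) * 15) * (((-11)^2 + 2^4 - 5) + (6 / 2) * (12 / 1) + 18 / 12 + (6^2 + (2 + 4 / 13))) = 9005 / 156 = 57.72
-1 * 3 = -3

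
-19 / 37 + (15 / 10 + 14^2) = 14577 / 74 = 196.99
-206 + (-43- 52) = -301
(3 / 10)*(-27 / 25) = -81 / 250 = -0.32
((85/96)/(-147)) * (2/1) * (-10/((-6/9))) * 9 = -1275/784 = -1.63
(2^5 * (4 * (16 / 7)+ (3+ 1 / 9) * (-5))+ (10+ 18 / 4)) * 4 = -48058 / 63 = -762.83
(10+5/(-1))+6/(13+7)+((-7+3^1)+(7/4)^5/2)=97347/10240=9.51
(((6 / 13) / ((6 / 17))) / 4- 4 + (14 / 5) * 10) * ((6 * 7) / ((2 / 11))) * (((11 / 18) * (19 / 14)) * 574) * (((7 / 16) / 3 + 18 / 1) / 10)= 11184490163 / 2304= 4854379.41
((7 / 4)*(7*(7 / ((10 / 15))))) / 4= 1029 / 32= 32.16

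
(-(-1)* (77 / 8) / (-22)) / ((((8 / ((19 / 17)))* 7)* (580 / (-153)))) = 171 / 74240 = 0.00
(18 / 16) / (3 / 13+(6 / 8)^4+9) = 1248 / 10591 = 0.12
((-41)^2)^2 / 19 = 2825761 / 19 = 148724.26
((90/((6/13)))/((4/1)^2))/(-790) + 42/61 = 103797/154208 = 0.67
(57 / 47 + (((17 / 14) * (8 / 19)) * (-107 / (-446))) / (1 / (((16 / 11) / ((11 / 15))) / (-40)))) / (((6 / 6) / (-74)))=-15061383318 / 168670733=-89.29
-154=-154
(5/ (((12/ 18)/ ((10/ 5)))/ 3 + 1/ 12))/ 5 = 36/ 7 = 5.14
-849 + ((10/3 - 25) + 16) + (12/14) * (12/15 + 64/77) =-6898676/8085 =-853.27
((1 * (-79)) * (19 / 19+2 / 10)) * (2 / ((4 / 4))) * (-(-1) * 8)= -7584 / 5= -1516.80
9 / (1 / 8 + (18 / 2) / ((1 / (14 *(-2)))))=-72 / 2015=-0.04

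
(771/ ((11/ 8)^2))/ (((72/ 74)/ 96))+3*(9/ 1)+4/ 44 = 4871886/ 121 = 40263.52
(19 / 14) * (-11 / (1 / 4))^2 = 18392 / 7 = 2627.43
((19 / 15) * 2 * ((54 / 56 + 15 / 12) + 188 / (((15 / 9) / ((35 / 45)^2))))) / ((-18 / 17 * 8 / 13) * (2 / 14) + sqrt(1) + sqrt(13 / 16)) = 98.70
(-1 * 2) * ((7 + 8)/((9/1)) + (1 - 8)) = 32/3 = 10.67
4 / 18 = 2 / 9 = 0.22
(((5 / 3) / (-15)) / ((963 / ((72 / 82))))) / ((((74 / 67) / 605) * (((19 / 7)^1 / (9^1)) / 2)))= -1134980 / 3084061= -0.37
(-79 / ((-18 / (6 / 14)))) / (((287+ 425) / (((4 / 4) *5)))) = 395 / 29904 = 0.01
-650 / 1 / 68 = -325 / 34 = -9.56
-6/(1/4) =-24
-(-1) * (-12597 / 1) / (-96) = 4199 / 32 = 131.22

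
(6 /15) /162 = 1 /405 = 0.00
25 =25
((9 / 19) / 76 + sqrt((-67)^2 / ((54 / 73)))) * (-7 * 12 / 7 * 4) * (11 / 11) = -536 * sqrt(438) / 3 - 108 / 361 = -3739.52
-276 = -276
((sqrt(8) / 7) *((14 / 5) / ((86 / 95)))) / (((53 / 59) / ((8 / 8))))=2242 *sqrt(2) / 2279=1.39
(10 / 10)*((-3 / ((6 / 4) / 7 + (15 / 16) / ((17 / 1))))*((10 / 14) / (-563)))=1360 / 96273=0.01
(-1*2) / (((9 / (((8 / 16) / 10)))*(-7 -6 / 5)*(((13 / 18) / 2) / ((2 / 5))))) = 4 / 2665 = 0.00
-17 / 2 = -8.50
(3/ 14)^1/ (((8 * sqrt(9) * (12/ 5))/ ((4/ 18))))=5/ 6048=0.00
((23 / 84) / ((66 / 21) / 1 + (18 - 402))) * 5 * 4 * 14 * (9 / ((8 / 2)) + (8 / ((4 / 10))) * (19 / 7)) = -11.38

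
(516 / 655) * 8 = 4128 / 655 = 6.30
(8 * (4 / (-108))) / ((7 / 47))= -376 / 189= -1.99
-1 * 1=-1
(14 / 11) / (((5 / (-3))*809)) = -42 / 44495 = -0.00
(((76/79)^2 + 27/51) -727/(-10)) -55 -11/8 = 75455781/4243880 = 17.78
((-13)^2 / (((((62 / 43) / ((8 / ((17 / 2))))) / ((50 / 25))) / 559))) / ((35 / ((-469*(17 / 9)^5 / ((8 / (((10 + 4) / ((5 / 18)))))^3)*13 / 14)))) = -14480277629026027 / 1569375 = -9226779851.23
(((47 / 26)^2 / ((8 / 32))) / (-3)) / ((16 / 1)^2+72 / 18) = -2209 / 131820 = -0.02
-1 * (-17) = 17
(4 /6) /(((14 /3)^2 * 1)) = 3 /98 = 0.03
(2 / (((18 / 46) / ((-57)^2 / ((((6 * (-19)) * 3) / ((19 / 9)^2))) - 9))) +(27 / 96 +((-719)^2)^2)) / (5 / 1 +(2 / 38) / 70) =4145860769132026105 / 77577264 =53441698706.11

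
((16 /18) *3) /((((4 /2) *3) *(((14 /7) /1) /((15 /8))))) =5 /12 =0.42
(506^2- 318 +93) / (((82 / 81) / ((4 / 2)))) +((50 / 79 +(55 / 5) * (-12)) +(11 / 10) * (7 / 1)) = 16365340313 / 32390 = 505259.04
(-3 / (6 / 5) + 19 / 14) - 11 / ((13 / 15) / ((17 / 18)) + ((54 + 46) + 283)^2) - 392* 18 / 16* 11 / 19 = -38663006222 / 150757229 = -256.46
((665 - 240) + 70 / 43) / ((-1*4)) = -18345 / 172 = -106.66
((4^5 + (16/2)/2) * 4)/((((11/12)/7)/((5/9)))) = 575680/33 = 17444.85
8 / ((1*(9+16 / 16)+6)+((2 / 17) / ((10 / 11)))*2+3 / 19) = 12920 / 26513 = 0.49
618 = 618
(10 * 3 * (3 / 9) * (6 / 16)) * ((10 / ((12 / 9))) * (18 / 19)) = 2025 / 76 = 26.64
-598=-598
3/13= 0.23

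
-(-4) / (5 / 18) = 72 / 5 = 14.40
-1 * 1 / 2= -0.50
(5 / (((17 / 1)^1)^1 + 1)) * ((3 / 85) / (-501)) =-1 / 51102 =-0.00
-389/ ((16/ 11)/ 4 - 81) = 4.82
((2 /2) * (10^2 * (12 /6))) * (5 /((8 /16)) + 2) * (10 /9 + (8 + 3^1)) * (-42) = -1220800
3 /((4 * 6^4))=1 /1728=0.00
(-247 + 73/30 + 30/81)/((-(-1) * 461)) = -0.53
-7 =-7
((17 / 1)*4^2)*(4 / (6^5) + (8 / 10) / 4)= 66266 / 1215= 54.54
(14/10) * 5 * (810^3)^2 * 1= 1977006755367000000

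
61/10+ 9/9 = 71/10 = 7.10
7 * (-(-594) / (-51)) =-1386 / 17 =-81.53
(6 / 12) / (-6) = -1 / 12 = -0.08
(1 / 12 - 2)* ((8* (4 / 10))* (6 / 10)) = -92 / 25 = -3.68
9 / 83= 0.11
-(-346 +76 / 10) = 1692 / 5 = 338.40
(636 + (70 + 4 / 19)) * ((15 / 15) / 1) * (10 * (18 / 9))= 268360 / 19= 14124.21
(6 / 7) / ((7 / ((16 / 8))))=12 / 49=0.24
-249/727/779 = -249/566333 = -0.00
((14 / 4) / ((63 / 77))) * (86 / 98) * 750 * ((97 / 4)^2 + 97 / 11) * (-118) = -11104766125 / 56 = -198299395.09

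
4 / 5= 0.80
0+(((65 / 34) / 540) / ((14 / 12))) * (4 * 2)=26 / 1071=0.02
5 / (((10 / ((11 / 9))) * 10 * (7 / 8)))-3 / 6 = -271 / 630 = -0.43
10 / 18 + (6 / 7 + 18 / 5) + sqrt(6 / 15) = sqrt(10) / 5 + 1579 / 315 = 5.65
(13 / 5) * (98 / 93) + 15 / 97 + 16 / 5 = 274889 / 45105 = 6.09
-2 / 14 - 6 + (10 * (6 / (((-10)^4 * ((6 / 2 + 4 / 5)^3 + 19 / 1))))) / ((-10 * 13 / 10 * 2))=-13764823 / 2240784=-6.14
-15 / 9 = -5 / 3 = -1.67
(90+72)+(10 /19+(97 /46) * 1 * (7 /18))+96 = 4080037 /15732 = 259.35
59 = 59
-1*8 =-8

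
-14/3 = -4.67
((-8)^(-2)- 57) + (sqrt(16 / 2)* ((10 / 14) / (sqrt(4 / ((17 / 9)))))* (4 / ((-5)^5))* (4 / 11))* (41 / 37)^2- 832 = -56895 / 64- 26896* sqrt(34) / 197649375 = -888.99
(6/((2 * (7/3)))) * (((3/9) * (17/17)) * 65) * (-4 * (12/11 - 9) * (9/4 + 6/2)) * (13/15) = 44109/11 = 4009.91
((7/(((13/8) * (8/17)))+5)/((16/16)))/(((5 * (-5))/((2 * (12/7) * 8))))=-35328/2275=-15.53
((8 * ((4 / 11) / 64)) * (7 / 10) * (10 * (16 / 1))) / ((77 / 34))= 272 / 121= 2.25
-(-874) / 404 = 437 / 202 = 2.16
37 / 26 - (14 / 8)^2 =-341 / 208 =-1.64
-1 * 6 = -6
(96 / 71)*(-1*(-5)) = 480 / 71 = 6.76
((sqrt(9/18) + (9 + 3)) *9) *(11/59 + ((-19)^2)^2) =34600275 *sqrt(2)/59 + 830406600/59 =14904047.09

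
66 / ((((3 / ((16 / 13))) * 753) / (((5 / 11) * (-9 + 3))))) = -320 / 3263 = -0.10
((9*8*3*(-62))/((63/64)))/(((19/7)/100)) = -9523200/19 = -501221.05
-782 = -782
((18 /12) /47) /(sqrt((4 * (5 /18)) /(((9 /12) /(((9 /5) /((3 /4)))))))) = 0.02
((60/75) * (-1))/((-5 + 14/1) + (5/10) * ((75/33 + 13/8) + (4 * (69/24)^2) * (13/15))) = -4224/133457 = -0.03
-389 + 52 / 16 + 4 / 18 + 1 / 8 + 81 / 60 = -138259 / 360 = -384.05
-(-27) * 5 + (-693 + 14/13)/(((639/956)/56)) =-480434875/8307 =-57834.94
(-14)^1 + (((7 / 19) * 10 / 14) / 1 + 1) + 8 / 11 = -2510 / 209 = -12.01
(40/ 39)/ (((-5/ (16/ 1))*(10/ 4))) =-256/ 195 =-1.31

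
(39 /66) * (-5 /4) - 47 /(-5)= 8.66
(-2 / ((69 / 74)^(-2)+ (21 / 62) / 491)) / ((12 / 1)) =-24155727 / 166800373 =-0.14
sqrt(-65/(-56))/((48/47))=1.05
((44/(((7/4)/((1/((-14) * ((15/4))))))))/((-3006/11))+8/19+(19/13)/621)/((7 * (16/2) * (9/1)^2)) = 889407697/9489053606760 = 0.00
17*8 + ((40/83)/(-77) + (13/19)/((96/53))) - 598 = -5381288569/11657184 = -461.63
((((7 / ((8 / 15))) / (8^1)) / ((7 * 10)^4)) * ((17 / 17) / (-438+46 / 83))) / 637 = -249 / 1015420317184000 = -0.00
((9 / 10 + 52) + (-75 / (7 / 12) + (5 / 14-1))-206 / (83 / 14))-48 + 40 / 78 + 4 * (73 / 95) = -66935153 / 430521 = -155.47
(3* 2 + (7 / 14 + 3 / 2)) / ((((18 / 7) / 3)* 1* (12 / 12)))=28 / 3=9.33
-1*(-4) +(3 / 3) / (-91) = 363 / 91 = 3.99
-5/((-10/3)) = 3/2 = 1.50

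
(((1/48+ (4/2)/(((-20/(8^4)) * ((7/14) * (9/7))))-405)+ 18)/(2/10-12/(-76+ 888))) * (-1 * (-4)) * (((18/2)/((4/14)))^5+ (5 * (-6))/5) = -49518449018613127/72192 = -685927097443.11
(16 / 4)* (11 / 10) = 22 / 5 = 4.40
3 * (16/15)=3.20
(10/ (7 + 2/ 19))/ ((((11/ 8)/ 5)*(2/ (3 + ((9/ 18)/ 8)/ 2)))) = 9215/ 1188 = 7.76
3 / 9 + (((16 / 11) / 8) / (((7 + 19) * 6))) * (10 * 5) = 56 / 143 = 0.39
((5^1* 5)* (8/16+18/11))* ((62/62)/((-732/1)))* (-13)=0.95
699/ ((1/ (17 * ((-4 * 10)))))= -475320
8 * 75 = 600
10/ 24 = 5/ 12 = 0.42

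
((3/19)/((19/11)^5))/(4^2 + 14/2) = 483153/1082055263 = 0.00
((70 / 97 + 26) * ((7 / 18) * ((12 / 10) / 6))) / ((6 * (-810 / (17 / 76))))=-119 / 1244025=-0.00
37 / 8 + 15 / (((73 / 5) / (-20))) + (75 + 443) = 293213 / 584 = 502.08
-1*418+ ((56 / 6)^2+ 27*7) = -1277 / 9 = -141.89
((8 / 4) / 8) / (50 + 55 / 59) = 59 / 12020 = 0.00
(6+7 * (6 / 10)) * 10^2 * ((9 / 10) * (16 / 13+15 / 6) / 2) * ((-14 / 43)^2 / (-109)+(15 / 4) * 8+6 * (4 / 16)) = 565294773393 / 10480132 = 53939.66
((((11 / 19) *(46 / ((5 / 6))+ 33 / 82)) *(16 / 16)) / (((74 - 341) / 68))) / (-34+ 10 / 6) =8526078 / 33625535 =0.25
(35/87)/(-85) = -0.00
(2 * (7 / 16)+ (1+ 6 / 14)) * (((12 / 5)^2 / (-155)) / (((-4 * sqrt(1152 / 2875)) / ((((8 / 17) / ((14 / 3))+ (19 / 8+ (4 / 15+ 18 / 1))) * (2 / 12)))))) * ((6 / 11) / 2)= 38210187 * sqrt(230) / 18179392000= 0.03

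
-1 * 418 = -418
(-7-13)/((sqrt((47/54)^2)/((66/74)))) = -35640/1739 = -20.49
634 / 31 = 20.45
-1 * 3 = -3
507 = 507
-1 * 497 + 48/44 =-5455/11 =-495.91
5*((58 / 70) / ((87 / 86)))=86 / 21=4.10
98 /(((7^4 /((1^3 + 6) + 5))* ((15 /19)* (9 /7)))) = 152 /315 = 0.48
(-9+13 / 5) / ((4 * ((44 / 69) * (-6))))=23 / 55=0.42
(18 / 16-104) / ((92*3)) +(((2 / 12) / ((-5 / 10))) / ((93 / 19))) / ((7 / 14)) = -0.51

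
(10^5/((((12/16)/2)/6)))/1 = 1600000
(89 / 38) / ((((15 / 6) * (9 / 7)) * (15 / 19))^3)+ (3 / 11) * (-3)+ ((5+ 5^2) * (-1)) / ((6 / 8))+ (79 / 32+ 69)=3333639742151 / 108256500000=30.79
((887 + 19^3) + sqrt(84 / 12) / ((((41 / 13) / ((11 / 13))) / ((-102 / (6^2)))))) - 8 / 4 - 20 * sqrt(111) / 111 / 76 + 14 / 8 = -187 * sqrt(7) / 246 - 5 * sqrt(111) / 2109 + 30983 / 4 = 7743.71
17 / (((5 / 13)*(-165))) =-221 / 825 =-0.27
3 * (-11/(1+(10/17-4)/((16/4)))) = -1122/5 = -224.40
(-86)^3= -636056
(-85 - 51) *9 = -1224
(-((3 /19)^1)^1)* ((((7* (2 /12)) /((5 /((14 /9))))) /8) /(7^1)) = -7 /6840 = -0.00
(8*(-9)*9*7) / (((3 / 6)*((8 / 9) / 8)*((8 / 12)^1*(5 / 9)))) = -1102248 / 5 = -220449.60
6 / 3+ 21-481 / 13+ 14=0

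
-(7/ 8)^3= -343/ 512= -0.67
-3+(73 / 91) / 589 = -160724 / 53599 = -3.00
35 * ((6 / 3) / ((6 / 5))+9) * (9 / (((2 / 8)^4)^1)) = 860160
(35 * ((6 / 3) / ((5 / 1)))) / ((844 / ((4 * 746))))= 10444 / 211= 49.50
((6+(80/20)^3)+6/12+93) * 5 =1635/2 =817.50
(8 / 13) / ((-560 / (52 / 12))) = -0.00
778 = 778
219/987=73/329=0.22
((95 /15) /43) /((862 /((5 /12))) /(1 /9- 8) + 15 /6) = -13490 /23789793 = -0.00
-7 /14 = -1 /2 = -0.50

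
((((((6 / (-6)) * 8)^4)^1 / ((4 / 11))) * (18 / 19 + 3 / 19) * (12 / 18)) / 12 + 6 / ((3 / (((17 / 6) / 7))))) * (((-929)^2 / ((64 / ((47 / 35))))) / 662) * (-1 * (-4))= 3735723887919 / 49305760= 75766.48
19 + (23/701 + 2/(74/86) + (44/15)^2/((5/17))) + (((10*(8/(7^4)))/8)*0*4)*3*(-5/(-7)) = 1476821044/29179125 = 50.61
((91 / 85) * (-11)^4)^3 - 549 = 2365028609936866066 / 614125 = 3851054117544.26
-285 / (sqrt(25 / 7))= -57 * sqrt(7)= -150.81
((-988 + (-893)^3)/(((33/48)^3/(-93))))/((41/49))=13292110890455040/54571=243574625542.05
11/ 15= 0.73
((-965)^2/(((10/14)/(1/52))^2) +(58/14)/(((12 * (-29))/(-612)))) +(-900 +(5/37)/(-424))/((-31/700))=24169301201001/1150652048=21004.87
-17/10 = -1.70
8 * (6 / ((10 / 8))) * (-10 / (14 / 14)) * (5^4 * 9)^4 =-384433593750000000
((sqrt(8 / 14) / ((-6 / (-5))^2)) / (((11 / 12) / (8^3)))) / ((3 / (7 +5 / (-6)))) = 473600 * sqrt(7) / 2079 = 602.71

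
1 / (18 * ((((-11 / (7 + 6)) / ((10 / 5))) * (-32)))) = 0.00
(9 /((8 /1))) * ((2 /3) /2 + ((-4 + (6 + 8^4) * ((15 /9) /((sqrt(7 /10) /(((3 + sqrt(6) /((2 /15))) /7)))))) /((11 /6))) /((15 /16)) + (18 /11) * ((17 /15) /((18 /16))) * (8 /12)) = -443 /440 + 21096 * sqrt(70) /77 + 105480 * sqrt(105) /77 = 16328.22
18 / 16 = 9 / 8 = 1.12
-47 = -47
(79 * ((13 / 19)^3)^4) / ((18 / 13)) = 23927133420787987 / 39839668543190898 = 0.60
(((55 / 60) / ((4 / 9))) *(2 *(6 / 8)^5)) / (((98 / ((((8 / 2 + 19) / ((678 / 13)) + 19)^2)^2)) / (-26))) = -792822390897960423 / 21370943700992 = -37098.15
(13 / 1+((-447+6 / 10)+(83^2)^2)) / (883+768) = 237289438 / 8255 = 28744.93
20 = 20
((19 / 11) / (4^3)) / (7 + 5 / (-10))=19 / 4576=0.00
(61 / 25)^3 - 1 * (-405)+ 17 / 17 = 6570731 / 15625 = 420.53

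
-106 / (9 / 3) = -106 / 3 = -35.33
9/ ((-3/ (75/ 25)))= -9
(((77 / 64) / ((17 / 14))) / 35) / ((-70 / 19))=-209 / 27200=-0.01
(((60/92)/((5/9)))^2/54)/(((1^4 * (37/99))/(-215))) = -574695/39146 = -14.68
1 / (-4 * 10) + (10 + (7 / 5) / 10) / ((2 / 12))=12163 / 200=60.82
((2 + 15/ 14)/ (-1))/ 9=-43/ 126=-0.34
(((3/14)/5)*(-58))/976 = -87/34160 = -0.00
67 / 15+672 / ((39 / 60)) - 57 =191356 / 195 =981.31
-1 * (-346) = 346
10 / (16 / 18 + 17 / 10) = 900 / 233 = 3.86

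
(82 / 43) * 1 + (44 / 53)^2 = 313586 / 120787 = 2.60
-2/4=-1/2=-0.50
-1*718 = -718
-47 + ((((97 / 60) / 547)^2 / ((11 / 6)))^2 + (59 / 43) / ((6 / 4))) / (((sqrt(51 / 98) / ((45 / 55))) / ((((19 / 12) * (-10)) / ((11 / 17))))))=-47 - 20400911411492454238039 * sqrt(102) / 8116167356036266032000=-72.39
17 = 17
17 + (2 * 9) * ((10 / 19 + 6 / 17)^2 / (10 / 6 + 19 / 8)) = 206881913 / 10119913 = 20.44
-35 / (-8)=35 / 8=4.38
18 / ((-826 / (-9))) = 81 / 413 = 0.20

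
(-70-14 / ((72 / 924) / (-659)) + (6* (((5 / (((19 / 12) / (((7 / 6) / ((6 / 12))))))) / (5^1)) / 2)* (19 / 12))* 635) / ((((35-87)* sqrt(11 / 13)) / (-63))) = 161705.08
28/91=4/13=0.31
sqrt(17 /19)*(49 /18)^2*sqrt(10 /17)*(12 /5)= 2401*sqrt(190) /2565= 12.90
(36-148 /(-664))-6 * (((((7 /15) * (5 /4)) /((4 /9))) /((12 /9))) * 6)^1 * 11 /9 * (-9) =565775 /1328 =426.04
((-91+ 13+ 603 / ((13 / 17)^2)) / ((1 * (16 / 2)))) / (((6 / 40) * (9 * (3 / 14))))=1879325 / 4563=411.86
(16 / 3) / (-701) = -16 / 2103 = -0.01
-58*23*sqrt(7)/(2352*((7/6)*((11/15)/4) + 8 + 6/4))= -10005*sqrt(7)/171353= -0.15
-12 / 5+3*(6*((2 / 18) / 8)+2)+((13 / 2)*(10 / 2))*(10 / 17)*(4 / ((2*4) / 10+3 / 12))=547489 / 7140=76.68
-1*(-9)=9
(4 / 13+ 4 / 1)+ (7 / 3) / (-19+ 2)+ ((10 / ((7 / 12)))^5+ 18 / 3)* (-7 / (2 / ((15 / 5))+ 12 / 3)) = -24746396216014 / 11143041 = -2220793.79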